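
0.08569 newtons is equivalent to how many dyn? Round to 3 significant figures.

8570 dyn

1 newton = 100000 dyn.
Thus 0.08569 × 100000 ≈ 8570 dyn.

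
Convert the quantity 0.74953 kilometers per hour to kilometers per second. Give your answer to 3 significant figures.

0.000208 kilometers per second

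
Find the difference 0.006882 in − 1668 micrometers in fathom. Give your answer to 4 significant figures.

0.006882 in = 9.55833e-5 fathom and 1668 μm = 0.000912073 fathom.
9.55833e-5 − 0.000912073 ≈ -0.0008165 fathom.

-0.0008165 fathom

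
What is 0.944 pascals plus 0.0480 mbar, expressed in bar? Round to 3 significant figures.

5.74 × 10^-5 bar

0.944 Pa = 9.44000 × 10^-6 bar and 0.0480 mbar = 4.80000 × 10^-5 bar.
9.44000 × 10^-6 + 4.80000 × 10^-5 ≈ 5.74 × 10^-5 bar.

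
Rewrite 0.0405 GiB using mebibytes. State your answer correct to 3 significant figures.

41.5 mebibytes

1 gibibyte = 1024.00 MiB.
So 0.0405 × 1024.00 ≈ 41.5 MiB.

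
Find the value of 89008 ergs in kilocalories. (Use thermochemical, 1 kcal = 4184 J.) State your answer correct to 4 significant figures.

1 erg = 2.39006 × 10^-11 kilocalories.
So 89008 × 2.39006 × 10^-11 ≈ 2.127 × 10^-6 kcal.

2.127 × 10^-6 kilocalories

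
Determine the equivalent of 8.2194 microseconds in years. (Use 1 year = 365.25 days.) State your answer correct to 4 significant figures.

2.605e-13 years

1 μs = 3.16881e-14 years.
8.2194 × 3.16881e-14 ≈ 2.605e-13 yr.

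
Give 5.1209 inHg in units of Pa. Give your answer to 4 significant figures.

1 inHg = 3386.39 pascals.
So 5.1209 × 3386.39 ≈ 17340 Pa.

17340 pascals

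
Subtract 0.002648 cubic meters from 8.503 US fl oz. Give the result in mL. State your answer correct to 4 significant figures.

-2397 mL

8.503 US fl oz = 251.464 mL and 0.002648 m³ = 2648.00 mL.
251.464 − 2648.00 ≈ -2397 mL.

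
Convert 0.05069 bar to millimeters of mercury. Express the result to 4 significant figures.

38.02 mmHg

1 bar = 750.062 mmHg.
Then 0.05069 × 750.062 ≈ 38.02 mmHg.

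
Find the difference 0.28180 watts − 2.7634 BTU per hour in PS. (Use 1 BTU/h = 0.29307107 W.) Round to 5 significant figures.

0.28180 W = 0.000383141 PS and 2.7634 BTU/h = 0.00110112 PS.
0.000383141 − 0.00110112 ≈ -0.00071798 PS.

-0.00071798 metric horsepower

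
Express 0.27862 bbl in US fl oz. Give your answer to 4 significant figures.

1498 US fl oz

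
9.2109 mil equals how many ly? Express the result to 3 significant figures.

1 mil = 2.68478e-21 ly.
So 9.2109 × 2.68478e-21 ≈ 2.47e-20 ly.

2.47e-20 ly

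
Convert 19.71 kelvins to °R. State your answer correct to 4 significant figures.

°R = K × 9/5.
Applying the formula gives 35.48 °R.

35.48 degrees Rankine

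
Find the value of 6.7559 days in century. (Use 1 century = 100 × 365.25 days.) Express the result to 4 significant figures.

1 day = 2.73785e-5 centuries.
6.7559 × 2.73785e-5 ≈ 0.0001850 century.

0.0001850 century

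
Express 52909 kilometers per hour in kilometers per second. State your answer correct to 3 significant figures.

14.7 km/s

1 kilometer per hour = 0.000277778 kilometers per second.
Then 52909 × 0.000277778 ≈ 14.7 km/s.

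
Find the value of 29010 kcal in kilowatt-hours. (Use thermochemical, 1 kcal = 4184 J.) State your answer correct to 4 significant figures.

1 kcal = 0.00116222 kWh.
Then 29010 × 0.00116222 ≈ 33.72 kWh.

33.72 kilowatt-hours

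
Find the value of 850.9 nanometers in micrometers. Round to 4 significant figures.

0.8509 μm

1 nanometer = 0.00100000 μm.
So 850.9 × 0.00100000 ≈ 0.8509 μm.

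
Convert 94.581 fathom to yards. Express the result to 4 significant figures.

1 fathom = 2.00000 yd.
94.581 × 2.00000 ≈ 189.2 yd.

189.2 yd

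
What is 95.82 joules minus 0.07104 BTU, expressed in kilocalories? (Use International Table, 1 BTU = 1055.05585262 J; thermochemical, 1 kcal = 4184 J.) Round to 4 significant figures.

95.82 J = 0.0229015 kcal and 0.07104 BTU = 0.0179138 kcal.
0.0229015 − 0.0179138 ≈ 0.004988 kcal.

0.004988 kilocalories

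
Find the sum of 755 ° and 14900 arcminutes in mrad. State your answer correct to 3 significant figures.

17500 mrad

755 ° = 13177.2 mrad and 14900 arcmin = 4334.23 mrad.
13177.2 + 4334.23 ≈ 17500 mrad.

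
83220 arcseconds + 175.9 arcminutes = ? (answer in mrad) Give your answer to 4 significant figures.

83220 arcsec = 403.462 mrad and 175.9 arcmin = 51.1672 mrad.
403.462 + 51.1672 ≈ 454.6 mrad.

454.6 milliradians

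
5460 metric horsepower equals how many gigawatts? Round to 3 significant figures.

0.00402 GW

1 metric horsepower = 7.35499 × 10^-7 GW.
5460 × 7.35499 × 10^-7 ≈ 0.00402 GW.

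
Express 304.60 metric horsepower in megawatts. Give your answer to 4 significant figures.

1 metric horsepower = 0.000735499 MW.
Then 304.60 × 0.000735499 ≈ 0.2240 MW.

0.2240 MW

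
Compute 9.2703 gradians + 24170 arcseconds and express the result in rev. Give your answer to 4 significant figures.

0.04183 revolutions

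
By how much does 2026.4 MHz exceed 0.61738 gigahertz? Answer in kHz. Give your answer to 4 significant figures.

2026.4 MHz = 2.02640e+6 kHz and 0.61738 GHz = 617380 kHz.
2.02640e+6 − 617380 ≈ 1.409e+6 kHz.

1.409e+6 kHz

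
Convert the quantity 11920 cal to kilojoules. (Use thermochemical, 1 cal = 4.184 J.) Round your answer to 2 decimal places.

49.87 kilojoules

1 cal = 0.00418400 kilojoules.
Thus 11920 × 0.00418400 ≈ 49.87 kJ.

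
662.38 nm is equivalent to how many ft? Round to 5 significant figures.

2.1732e-6 ft

1 nanometer = 3.28084e-9 feet.
So 662.38 × 3.28084e-9 ≈ 2.1732e-6 ft.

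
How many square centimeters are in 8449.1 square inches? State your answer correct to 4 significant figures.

54510 cm²

1 square inch = 6.45160 cm².
Thus 8449.1 × 6.45160 ≈ 54510 cm².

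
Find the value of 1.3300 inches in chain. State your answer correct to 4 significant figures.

1 in = 0.00126263 chain.
1.3300 × 0.00126263 ≈ 0.001679 chain.

0.001679 chains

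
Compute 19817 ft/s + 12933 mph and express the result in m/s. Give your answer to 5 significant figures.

11822 meters per second

19817 ft/s = 6040.22 m/s and 12933 mph = 5781.57 m/s.
6040.22 + 5781.57 ≈ 11822 m/s.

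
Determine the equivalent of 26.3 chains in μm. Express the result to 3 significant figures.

5.29 × 10^8 μm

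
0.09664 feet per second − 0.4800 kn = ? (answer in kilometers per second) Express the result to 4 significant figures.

-0.0002175 kilometers per second

0.09664 ft/s = 2.94559 × 10^-5 km/s and 0.4800 kn = 0.000246933 km/s.
2.94559 × 10^-5 − 0.000246933 ≈ -0.0002175 km/s.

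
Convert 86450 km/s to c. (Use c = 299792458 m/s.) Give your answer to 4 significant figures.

0.2884 c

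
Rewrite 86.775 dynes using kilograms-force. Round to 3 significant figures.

1 dyne = 1.01972 × 10^-6 kgf.
Then 86.775 × 1.01972 × 10^-6 ≈ 8.85 × 10^-5 kgf.

8.85 × 10^-5 kgf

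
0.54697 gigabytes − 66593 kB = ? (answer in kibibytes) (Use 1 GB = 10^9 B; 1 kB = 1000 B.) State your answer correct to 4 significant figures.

469100 KiB

0.54697 GB = 534150 KiB and 66593 kB = 65032.2 KiB.
534150 − 65032.2 ≈ 469100 KiB.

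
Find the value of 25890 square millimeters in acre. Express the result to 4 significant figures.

6.398 × 10^-6 acres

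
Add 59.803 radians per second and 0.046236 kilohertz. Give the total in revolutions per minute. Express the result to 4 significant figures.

59.803 rad/s = 571.077 rpm and 0.046236 kHz = 2774.16 rpm.
571.077 + 2774.16 ≈ 3345 rpm.

3345 revolutions per minute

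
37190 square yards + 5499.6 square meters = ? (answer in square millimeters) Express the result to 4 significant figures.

3.660e+10 mm²

37190 yd² = 3.10956e+10 mm² and 5499.6 m² = 5.49960e+9 mm².
3.10956e+10 + 5.49960e+9 ≈ 3.660e+10 mm².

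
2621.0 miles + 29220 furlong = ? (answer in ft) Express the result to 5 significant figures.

3.3124e+7 feet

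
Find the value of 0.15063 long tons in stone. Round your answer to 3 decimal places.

24.101 st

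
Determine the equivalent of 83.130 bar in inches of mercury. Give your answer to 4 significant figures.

2455 inHg

1 bar = 29.5300 inHg.
So 83.130 × 29.5300 ≈ 2455 inHg.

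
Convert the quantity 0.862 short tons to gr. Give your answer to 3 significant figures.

1.21e+7 grains

1 short ton = 1.40000e+7 gr.
Then 0.862 × 1.40000e+7 ≈ 1.21e+7 gr.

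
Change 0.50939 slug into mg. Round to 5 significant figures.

7.4340e+6 mg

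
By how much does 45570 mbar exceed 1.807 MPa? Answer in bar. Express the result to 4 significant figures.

27.50 bar

45570 mbar = 45.5700 bar and 1.807 MPa = 18.0700 bar.
45.5700 − 18.0700 ≈ 27.50 bar.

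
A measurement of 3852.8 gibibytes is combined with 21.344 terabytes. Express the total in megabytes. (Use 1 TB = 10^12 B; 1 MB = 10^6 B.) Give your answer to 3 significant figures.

3852.8 GiB = 4.13691e+6 MB and 21.344 TB = 2.13440e+7 MB.
4.13691e+6 + 2.13440e+7 ≈ 2.55e+7 MB.

2.55e+7 megabytes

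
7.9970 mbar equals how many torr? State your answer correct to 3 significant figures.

1 mbar = 0.750062 torr.
So 7.9970 × 0.750062 ≈ 6.00 torr.

6.00 torr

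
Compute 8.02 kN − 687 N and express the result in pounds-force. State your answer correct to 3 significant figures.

1650 pounds-force

8.02 kN = 1802.97 lbf and 687 N = 154.444 lbf.
1802.97 − 154.444 ≈ 1650 lbf.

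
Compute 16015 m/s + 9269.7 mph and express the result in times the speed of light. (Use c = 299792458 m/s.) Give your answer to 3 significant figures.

6.72 × 10^-5 times the speed of light

16015 m/s = 5.34203 × 10^-5 c and 9269.7 mph = 1.38227 × 10^-5 c.
5.34203 × 10^-5 + 1.38227 × 10^-5 ≈ 6.72 × 10^-5 c.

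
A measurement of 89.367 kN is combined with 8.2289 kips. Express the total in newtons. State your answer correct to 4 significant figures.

89.367 kN = 89367.0 N and 8.2289 kip = 36604.0 N.
89367.0 + 36604.0 ≈ 126000 N.

126000 N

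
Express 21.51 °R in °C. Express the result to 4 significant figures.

-261.2 °C

°R = (°C + 273.15) × 9/5.
Applying the formula gives -261.2 °C.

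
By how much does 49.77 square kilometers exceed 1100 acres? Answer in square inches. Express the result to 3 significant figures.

49.77 km² = 7.71437e+10 in² and 1100 acre = 6.89990e+9 in².
7.71437e+10 − 6.89990e+9 ≈ 7.02e+10 in².

7.02e+10 square inches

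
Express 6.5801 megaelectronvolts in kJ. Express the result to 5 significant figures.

1 megaelectronvolt = 1.602177e-16 kilojoules.
6.5801 × 1.602177e-16 ≈ 1.0542e-15 kJ.

1.0542e-15 kilojoules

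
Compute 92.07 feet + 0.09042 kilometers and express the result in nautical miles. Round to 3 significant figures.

0.0640 nautical miles

92.07 ft = 0.0151528 nmi and 0.09042 km = 0.0488229 nmi.
0.0151528 + 0.0488229 ≈ 0.0640 nmi.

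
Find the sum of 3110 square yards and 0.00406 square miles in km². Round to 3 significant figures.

0.0131 km²

3110 yd² = 0.00260036 km² and 0.00406 mi² = 0.0105154 km².
0.00260036 + 0.0105154 ≈ 0.0131 km².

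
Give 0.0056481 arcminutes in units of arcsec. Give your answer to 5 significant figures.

1 arcmin = 60.0000 arcseconds.
So 0.0056481 × 60.0000 ≈ 0.33889 arcsec.

0.33889 arcseconds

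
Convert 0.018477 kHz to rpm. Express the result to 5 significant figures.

1108.6 revolutions per minute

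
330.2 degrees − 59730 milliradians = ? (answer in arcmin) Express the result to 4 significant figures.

-185500 arcmin

330.2 ° = 19812.0 arcmin and 59730 mrad = 205337 arcmin.
19812.0 − 205337 ≈ -185500 arcmin.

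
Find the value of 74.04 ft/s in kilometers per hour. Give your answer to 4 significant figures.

81.24 kilometers per hour

1 ft/s = 1.09728 km/h.
So 74.04 × 1.09728 ≈ 81.24 km/h.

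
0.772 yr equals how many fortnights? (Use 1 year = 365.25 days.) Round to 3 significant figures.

20.1 fortnight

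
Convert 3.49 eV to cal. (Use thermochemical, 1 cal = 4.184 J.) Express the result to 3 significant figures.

1 electronvolt = 3.82929 × 10^-20 calories.
So 3.49 × 3.82929 × 10^-20 ≈ 1.34 × 10^-19 cal.

1.34 × 10^-19 cal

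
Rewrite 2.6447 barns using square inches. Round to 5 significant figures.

4.0993e-25 in²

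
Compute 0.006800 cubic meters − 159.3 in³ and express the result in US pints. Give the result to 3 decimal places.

0.006800 m³ = 14.3710 US pt and 159.3 in³ = 5.51688 US pt.
14.3710 − 5.51688 ≈ 8.854 US pt.

8.854 US pints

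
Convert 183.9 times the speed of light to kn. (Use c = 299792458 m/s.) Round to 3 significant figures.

1.07 × 10^11 knots

1 c = 5.82750 × 10^8 kn.
Thus 183.9 × 5.82750 × 10^8 ≈ 1.07 × 10^11 kn.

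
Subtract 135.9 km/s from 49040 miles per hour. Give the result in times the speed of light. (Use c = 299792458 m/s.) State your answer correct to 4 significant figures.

-0.0003802 times the speed of light

49040 mph = 7.31267e-5 c and 135.9 km/s = 0.000453314 c.
7.31267e-5 − 0.000453314 ≈ -0.0003802 c.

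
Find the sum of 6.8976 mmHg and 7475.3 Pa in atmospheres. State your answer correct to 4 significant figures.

6.8976 mmHg = 0.00907579 atm and 7475.3 Pa = 0.0737755 atm.
0.00907579 + 0.0737755 ≈ 0.08285 atm.

0.08285 atm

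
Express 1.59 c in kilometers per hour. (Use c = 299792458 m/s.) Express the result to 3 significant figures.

1 speed of light = 1.07925 × 10^9 kilometers per hour.
So 1.59 × 1.07925 × 10^9 ≈ 1.72 × 10^9 km/h.

1.72 × 10^9 kilometers per hour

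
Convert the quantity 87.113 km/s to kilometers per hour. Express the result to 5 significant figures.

1 km/s = 3600.00 kilometers per hour.
87.113 × 3600.00 ≈ 313610 km/h.

313610 kilometers per hour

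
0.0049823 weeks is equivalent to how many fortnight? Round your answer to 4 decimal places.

0.0025 fortnights

1 wk = 0.500000 fortnight.
So 0.0049823 × 0.500000 ≈ 0.0025 fortnight.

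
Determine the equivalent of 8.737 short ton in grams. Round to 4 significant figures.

7.926e+6 g

1 short ton = 907185 grams.
8.737 × 907185 ≈ 7.926e+6 g.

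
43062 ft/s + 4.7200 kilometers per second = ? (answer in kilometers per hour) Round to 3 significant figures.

64200 kilometers per hour

43062 ft/s = 47251.1 km/h and 4.7200 km/s = 16992.0 km/h.
47251.1 + 16992.0 ≈ 64200 km/h.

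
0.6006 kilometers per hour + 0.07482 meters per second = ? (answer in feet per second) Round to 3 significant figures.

0.6006 km/h = 0.547353 ft/s and 0.07482 m/s = 0.245472 ft/s.
0.547353 + 0.245472 ≈ 0.793 ft/s.

0.793 feet per second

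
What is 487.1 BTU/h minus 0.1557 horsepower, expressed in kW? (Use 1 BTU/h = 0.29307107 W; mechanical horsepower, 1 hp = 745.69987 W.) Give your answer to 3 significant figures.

0.0266 kilowatts

487.1 BTU/h = 0.1427549 kW and 0.1557 hp = 0.1161055 kW.
0.1427549 − 0.1161055 ≈ 0.0266 kW.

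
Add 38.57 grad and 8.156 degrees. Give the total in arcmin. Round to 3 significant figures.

38.57 grad = 2082.78 arcmin and 8.156 ° = 489.360 arcmin.
2082.78 + 489.360 ≈ 2570 arcmin.

2570 arcminutes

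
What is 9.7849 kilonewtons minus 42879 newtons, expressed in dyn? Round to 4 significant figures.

9.7849 kN = 9.78490e+8 dyn and 42879 N = 4.28790e+9 dyn.
9.78490e+8 − 4.28790e+9 ≈ -3.309e+9 dyn.

-3.309e+9 dyn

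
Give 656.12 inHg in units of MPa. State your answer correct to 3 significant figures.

2.22 MPa

1 inch of mercury = 0.00338639 MPa.
Then 656.12 × 0.00338639 ≈ 2.22 MPa.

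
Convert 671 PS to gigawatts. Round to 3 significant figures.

0.000494 gigawatts

1 PS = 7.35499e-7 gigawatts.
Then 671 × 7.35499e-7 ≈ 0.000494 GW.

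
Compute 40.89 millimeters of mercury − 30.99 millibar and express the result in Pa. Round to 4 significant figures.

2353 Pa

40.89 mmHg = 5451.55 Pa and 30.99 mbar = 3099.00 Pa.
5451.55 − 3099.00 ≈ 2353 Pa.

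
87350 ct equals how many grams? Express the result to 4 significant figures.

17470 grams

1 carat = 0.200000 grams.
Thus 87350 × 0.200000 ≈ 17470 g.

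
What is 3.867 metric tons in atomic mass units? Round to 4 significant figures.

2.329 × 10^30 atomic mass units

1 t = 6.02214 × 10^29 atomic mass units.
Thus 3.867 × 6.02214 × 10^29 ≈ 2.329 × 10^30 u.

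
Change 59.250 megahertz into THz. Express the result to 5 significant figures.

5.9250e-5 THz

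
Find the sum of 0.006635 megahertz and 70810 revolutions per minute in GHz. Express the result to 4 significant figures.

0.006635 MHz = 6.63500 × 10^-6 GHz and 70810 rpm = 1.18017 × 10^-6 GHz.
6.63500 × 10^-6 + 1.18017 × 10^-6 ≈ 7.815 × 10^-6 GHz.

7.815 × 10^-6 GHz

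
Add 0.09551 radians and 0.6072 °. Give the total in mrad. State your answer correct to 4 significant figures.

106.1 mrad

0.09551 rad = 95.5100 mrad and 0.6072 ° = 10.5976 mrad.
95.5100 + 10.5976 ≈ 106.1 mrad.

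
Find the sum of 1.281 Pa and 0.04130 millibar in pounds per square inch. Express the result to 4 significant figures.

0.0007848 psi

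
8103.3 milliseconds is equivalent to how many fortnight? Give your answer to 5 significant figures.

6.6992 × 10^-6 fortnight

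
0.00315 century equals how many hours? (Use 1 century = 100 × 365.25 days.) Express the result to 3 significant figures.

2760 hours

1 century = 876600 h.
Then 0.00315 × 876600 ≈ 2760 h.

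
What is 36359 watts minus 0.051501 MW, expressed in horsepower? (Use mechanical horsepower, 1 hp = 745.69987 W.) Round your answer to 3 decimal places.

36359 W = 48.7582 hp and 0.051501 MW = 69.0640 hp.
48.7582 − 69.0640 ≈ -20.306 hp.

-20.306 horsepower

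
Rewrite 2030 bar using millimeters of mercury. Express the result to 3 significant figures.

1.52e+6 mmHg

1 bar = 750.062 mmHg.
So 2030 × 750.062 ≈ 1.52e+6 mmHg.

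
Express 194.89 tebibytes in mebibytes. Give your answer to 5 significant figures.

1 TiB = 1.04858e+6 MiB.
Then 194.89 × 1.04858e+6 ≈ 2.0436e+8 MiB.

2.0436e+8 MiB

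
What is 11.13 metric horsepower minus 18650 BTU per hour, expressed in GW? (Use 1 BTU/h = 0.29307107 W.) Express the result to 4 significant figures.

2.720 × 10^-6 GW

11.13 PS = 8.18610 × 10^-6 GW and 18650 BTU/h = 5.46578 × 10^-6 GW.
8.18610 × 10^-6 − 5.46578 × 10^-6 ≈ 2.720 × 10^-6 GW.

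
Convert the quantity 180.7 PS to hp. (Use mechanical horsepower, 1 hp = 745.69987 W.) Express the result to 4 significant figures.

178.2 horsepower

1 PS = 0.986320 hp.
Thus 180.7 × 0.986320 ≈ 178.2 hp.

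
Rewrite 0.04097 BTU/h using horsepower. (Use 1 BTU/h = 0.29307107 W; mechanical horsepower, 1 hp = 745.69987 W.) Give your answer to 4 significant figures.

1.610e-5 hp

1 BTU per hour = 0.000393015 hp.
Thus 0.04097 × 0.000393015 ≈ 1.610e-5 hp.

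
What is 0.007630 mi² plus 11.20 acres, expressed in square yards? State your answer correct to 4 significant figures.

0.007630 mi² = 23634.7 yd² and 11.20 acre = 54208.0 yd².
23634.7 + 54208.0 ≈ 77840 yd².

77840 yd²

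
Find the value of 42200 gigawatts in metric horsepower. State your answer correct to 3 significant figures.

5.74 × 10^10 PS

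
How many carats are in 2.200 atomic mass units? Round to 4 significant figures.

1 atomic mass unit = 8.30270 × 10^-24 ct.
Then 2.200 × 8.30270 × 10^-24 ≈ 1.827 × 10^-23 ct.

1.827 × 10^-23 ct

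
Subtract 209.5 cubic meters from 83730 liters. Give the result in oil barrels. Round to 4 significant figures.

83730 L = 526.646 bbl and 209.5 m³ = 1317.72 bbl.
526.646 − 1317.72 ≈ -791.1 bbl.

-791.1 oil barrels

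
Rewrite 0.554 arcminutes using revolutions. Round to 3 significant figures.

2.56e-5 revolutions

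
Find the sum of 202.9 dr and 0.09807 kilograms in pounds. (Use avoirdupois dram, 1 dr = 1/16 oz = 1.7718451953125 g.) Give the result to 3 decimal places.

202.9 dr = 0.792578 lb and 0.09807 kg = 0.216207 lb.
0.792578 + 0.216207 ≈ 1.009 lb.

1.009 lb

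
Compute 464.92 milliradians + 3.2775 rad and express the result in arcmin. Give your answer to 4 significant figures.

464.92 mrad = 1598.28 arcmin and 3.2775 rad = 11267.2 arcmin.
1598.28 + 11267.2 ≈ 12870 arcmin.

12870 arcmin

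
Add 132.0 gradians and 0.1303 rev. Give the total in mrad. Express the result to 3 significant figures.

2890 milliradians

132.0 grad = 2073.45 mrad and 0.1303 rev = 818.699 mrad.
2073.45 + 818.699 ≈ 2890 mrad.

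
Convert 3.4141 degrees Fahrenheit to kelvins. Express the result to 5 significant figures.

257.27 K

K = (°F + 459.67) × 5/9.
Applying the formula gives 257.27 K.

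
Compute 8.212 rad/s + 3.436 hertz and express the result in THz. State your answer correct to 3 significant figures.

8.212 rad/s = 1.30698e-12 THz and 3.436 Hz = 3.43600e-12 THz.
1.30698e-12 + 3.43600e-12 ≈ 4.74e-12 THz.

4.74e-12 THz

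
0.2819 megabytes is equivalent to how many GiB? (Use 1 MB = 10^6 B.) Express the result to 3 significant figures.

0.000263 GiB

1 megabyte = 0.000931323 GiB.
Then 0.2819 × 0.000931323 ≈ 0.000263 GiB.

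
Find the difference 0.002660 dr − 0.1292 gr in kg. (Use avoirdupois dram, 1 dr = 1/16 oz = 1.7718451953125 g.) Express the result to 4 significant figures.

-3.659e-6 kilograms

0.002660 dr = 4.71311e-6 kg and 0.1292 gr = 8.37202e-6 kg.
4.71311e-6 − 8.37202e-6 ≈ -3.659e-6 kg.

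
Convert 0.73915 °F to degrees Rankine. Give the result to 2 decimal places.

°R = °F + 459.67.
Applying the formula gives 460.41 °R.

460.41 °R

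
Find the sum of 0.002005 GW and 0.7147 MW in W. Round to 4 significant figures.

0.002005 GW = 2.00500e+6 W and 0.7147 MW = 714700 W.
2.00500e+6 + 714700 ≈ 2.720e+6 W.

2.720e+6 W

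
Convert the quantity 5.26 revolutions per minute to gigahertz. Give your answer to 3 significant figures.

8.77 × 10^-11 GHz

1 rpm = 1.66667 × 10^-11 gigahertz.
Thus 5.26 × 1.66667 × 10^-11 ≈ 8.77 × 10^-11 GHz.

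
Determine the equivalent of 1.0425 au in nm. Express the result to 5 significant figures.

1.5596e+20 nanometers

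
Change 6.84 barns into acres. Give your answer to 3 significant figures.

1.69e-31 acres

1 barn = 2.47105e-32 acre.
Thus 6.84 × 2.47105e-32 ≈ 1.69e-31 acre.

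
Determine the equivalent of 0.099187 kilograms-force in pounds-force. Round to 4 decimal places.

0.2187 pounds-force

1 kgf = 2.20462 lbf.
Then 0.099187 × 2.20462 ≈ 0.2187 lbf.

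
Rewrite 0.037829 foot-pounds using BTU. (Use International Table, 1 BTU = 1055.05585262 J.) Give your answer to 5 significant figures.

1 foot-pound = 0.00128507 BTU.
So 0.037829 × 0.00128507 ≈ 4.8613 × 10^-5 BTU.

4.8613 × 10^-5 BTU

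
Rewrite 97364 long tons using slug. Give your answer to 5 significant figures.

1 long ton = 69.6213 slugs.
Then 97364 × 69.6213 ≈ 6.7786e+6 slug.

6.7786e+6 slugs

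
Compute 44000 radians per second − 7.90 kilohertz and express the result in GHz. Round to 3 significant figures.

44000 rad/s = 7.00282 × 10^-6 GHz and 7.90 kHz = 7.90000 × 10^-6 GHz.
7.00282 × 10^-6 − 7.90000 × 10^-6 ≈ -8.97 × 10^-7 GHz.

-8.97 × 10^-7 gigahertz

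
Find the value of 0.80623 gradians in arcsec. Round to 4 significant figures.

2612 arcsec

1 gradian = 3240.00 arcseconds.
Then 0.80623 × 3240.00 ≈ 2612 arcsec.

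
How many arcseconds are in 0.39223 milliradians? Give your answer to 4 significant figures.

80.90 arcseconds

1 mrad = 206.265 arcseconds.
Then 0.39223 × 206.265 ≈ 80.90 arcsec.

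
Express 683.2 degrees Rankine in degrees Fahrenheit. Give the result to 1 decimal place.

°R = °F + 459.67.
Applying the formula gives 223.5 °F.

223.5 °F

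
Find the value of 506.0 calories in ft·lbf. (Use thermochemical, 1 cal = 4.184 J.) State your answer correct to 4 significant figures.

1 calorie = 3.08596 ft·lbf.
Thus 506.0 × 3.08596 ≈ 1561 ft·lbf.

1561 ft·lbf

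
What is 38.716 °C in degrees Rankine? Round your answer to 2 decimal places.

561.36 degrees Rankine

°R = (°C + 273.15) × 9/5.
Applying the formula gives 561.36 °R.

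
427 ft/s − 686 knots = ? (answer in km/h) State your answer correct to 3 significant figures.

427 ft/s = 468.539 km/h and 686 kn = 1270.47 km/h.
468.539 − 1270.47 ≈ -802 km/h.

-802 km/h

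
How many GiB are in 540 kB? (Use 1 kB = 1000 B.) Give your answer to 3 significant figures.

0.000503 GiB

1 kB = 9.31323 × 10^-7 GiB.
Thus 540 × 9.31323 × 10^-7 ≈ 0.000503 GiB.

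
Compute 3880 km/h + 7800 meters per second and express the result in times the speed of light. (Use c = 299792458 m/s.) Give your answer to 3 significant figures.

2.96 × 10^-5 times the speed of light

3880 km/h = 3.59508 × 10^-6 c and 7800 m/s = 2.60180 × 10^-5 c.
3.59508 × 10^-6 + 2.60180 × 10^-5 ≈ 2.96 × 10^-5 c.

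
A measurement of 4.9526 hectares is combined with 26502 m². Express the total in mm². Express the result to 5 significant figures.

7.6028e+10 mm²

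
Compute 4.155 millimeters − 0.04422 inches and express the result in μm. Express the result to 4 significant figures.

3032 micrometers

4.155 mm = 4155.00 μm and 0.04422 in = 1123.19 μm.
4155.00 − 1123.19 ≈ 3032 μm.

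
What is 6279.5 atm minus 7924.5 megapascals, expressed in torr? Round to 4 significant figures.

-5.467e+7 torr

6279.5 atm = 4.77242e+6 torr and 7924.5 MPa = 5.94386e+7 torr.
4.77242e+6 − 5.94386e+7 ≈ -5.467e+7 torr.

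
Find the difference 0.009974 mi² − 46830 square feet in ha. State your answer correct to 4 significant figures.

2.148 ha

0.009974 mi² = 2.58325 ha and 46830 ft² = 0.435065 ha.
2.58325 − 0.435065 ≈ 2.148 ha.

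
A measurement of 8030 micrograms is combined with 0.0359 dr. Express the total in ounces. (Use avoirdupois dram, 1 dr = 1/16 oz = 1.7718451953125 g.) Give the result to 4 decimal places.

0.0025 oz

8030 μg = 0.000283250 oz and 0.0359 dr = 0.00224375 oz.
0.000283250 + 0.00224375 ≈ 0.0025 oz.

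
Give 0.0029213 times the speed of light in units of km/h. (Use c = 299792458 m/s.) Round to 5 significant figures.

3.1528 × 10^6 km/h

1 speed of light = 1.07925 × 10^9 km/h.
0.0029213 × 1.07925 × 10^9 ≈ 3.1528 × 10^6 km/h.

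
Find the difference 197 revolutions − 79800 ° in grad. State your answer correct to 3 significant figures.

-9870 grad

197 rev = 78800.0 grad and 79800 ° = 88666.7 grad.
78800.0 − 88666.7 ≈ -9870 grad.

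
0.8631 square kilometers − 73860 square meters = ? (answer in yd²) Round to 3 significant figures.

944000 square yards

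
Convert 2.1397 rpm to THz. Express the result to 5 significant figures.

1 rpm = 1.66667e-14 THz.
2.1397 × 1.66667e-14 ≈ 3.5662e-14 THz.

3.5662e-14 THz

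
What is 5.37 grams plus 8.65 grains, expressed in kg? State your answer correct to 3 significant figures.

0.00593 kilograms

5.37 g = 0.00537000 kg and 8.65 gr = 0.000560511 kg.
0.00537000 + 0.000560511 ≈ 0.00593 kg.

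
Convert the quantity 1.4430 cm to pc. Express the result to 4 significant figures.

1 cm = 3.24078e-19 pc.
Then 1.4430 × 3.24078e-19 ≈ 4.676e-19 pc.

4.676e-19 pc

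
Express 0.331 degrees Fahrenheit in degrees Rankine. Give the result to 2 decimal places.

°R = °F + 459.67.
Applying the formula gives 460.00 °R.

460.00 °R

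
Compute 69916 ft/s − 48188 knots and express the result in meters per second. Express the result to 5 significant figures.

-3479.7 m/s

69916 ft/s = 21310.397 m/s and 48188 kn = 24790.049 m/s.
21310.397 − 24790.049 ≈ -3479.7 m/s.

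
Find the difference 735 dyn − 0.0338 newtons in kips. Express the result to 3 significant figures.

735 dyn = 1.65235 × 10^-6 kip and 0.0338 N = 7.59854 × 10^-6 kip.
1.65235 × 10^-6 − 7.59854 × 10^-6 ≈ -5.95 × 10^-6 kip.

-5.95 × 10^-6 kip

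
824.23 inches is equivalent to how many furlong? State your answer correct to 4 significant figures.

0.1041 furlongs

1 in = 0.000126263 furlongs.
824.23 × 0.000126263 ≈ 0.1041 furlong.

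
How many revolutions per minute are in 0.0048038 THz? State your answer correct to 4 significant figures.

1 terahertz = 6.00000 × 10^13 revolutions per minute.
Thus 0.0048038 × 6.00000 × 10^13 ≈ 2.882 × 10^11 rpm.

2.882 × 10^11 revolutions per minute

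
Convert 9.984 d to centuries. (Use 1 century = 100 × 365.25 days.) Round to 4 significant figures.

1 day = 2.73785 × 10^-5 century.
Then 9.984 × 2.73785 × 10^-5 ≈ 0.0002733 century.

0.0002733 centuries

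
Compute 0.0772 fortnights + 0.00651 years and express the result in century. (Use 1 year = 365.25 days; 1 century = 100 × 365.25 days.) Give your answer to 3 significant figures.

0.0772 fortnight = 2.95907e-5 century and 0.00651 yr = 6.51000e-5 century.
2.95907e-5 + 6.51000e-5 ≈ 9.47e-5 century.

9.47e-5 century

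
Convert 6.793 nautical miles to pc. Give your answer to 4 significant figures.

4.077 × 10^-13 pc

1 nmi = 6.00192 × 10^-14 pc.
Thus 6.793 × 6.00192 × 10^-14 ≈ 4.077 × 10^-13 pc.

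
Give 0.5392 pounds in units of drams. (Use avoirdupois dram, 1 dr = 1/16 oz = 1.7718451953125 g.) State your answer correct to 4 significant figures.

138.0 dr

1 pound = 256.000 dr.
So 0.5392 × 256.000 ≈ 138.0 dr.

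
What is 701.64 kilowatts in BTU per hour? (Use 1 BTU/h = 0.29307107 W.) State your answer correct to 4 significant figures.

1 kilowatt = 3412.14 BTU per hour.
So 701.64 × 3412.14 ≈ 2.394e+6 BTU/h.

2.394e+6 BTU/h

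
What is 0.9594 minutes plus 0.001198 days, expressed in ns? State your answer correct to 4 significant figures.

0.9594 min = 5.75640e+10 ns and 0.001198 d = 1.03507e+11 ns.
5.75640e+10 + 1.03507e+11 ≈ 1.611e+11 ns.

1.611e+11 nanoseconds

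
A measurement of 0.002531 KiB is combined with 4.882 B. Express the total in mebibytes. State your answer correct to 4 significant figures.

0.002531 KiB = 2.47168 × 10^-6 MiB and 4.882 B = 4.65584 × 10^-6 MiB.
2.47168 × 10^-6 + 4.65584 × 10^-6 ≈ 7.128 × 10^-6 MiB.

7.128 × 10^-6 mebibytes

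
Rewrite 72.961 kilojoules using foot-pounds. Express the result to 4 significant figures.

1 kJ = 737.562 foot-pounds.
So 72.961 × 737.562 ≈ 53810 ft·lbf.

53810 ft·lbf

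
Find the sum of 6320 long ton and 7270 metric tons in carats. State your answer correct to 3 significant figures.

6.85e+10 carats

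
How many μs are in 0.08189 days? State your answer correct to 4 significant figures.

7.075e+9 μs

1 day = 8.64000e+10 μs.
Then 0.08189 × 8.64000e+10 ≈ 7.075e+9 μs.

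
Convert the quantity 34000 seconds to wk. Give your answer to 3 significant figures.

1 s = 1.65344e-6 weeks.
So 34000 × 1.65344e-6 ≈ 0.0562 wk.

0.0562 wk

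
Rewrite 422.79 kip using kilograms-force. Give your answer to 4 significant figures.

191800 kilograms-force

1 kip = 453.592 kilograms-force.
422.79 × 453.592 ≈ 191800 kgf.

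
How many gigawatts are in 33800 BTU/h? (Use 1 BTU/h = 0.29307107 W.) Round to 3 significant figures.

1 BTU/h = 2.93071e-10 GW.
Thus 33800 × 2.93071e-10 ≈ 9.91e-6 GW.

9.91e-6 gigawatts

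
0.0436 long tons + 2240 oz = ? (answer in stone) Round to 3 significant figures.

17.0 stone

0.0436 long ton = 6.97600 st and 2240 oz = 10.0000 st.
6.97600 + 10.0000 ≈ 17.0 st.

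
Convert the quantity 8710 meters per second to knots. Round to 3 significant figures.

1 meter per second = 1.94384 knots.
8710 × 1.94384 ≈ 16900 kn.

16900 knots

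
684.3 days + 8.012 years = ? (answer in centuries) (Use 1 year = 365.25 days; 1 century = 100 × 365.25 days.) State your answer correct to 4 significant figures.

0.09886 centuries

684.3 d = 0.0187351 century and 8.012 yr = 0.0801200 century.
0.0187351 + 0.0801200 ≈ 0.09886 century.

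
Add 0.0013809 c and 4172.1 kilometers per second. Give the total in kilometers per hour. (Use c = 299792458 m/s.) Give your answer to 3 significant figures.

0.0013809 c = 1.49034 × 10^6 km/h and 4172.1 km/s = 1.50196 × 10^7 km/h.
1.49034 × 10^6 + 1.50196 × 10^7 ≈ 1.65 × 10^7 km/h.

1.65 × 10^7 kilometers per hour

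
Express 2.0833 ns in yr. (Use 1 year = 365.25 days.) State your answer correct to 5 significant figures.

1 nanosecond = 3.16881e-17 yr.
Then 2.0833 × 3.16881e-17 ≈ 6.6016e-17 yr.

6.6016e-17 yr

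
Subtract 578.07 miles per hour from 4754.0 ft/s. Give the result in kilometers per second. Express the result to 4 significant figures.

1.191 km/s

4754.0 ft/s = 1.44902 km/s and 578.07 mph = 0.258420 km/s.
1.44902 − 0.258420 ≈ 1.191 km/s.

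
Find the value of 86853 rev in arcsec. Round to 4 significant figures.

1 revolution = 1.29600 × 10^6 arcseconds.
Then 86853 × 1.29600 × 10^6 ≈ 1.126 × 10^11 arcsec.

1.126 × 10^11 arcsec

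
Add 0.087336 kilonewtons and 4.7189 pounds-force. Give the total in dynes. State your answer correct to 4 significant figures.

1.083 × 10^7 dyn

0.087336 kN = 8.73360 × 10^6 dyn and 4.7189 lbf = 2.09907 × 10^6 dyn.
8.73360 × 10^6 + 2.09907 × 10^6 ≈ 1.083 × 10^7 dyn.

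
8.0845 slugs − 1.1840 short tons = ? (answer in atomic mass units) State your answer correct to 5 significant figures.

-5.7579e+29 atomic mass units

8.0845 slug = 7.10519e+28 u and 1.1840 short ton = 6.46842e+29 u.
7.10519e+28 − 6.46842e+29 ≈ -5.7579e+29 u.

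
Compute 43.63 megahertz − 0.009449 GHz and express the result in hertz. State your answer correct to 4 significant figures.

3.418e+7 hertz

43.63 MHz = 4.36300e+7 Hz and 0.009449 GHz = 9.44900e+6 Hz.
4.36300e+7 − 9.44900e+6 ≈ 3.418e+7 Hz.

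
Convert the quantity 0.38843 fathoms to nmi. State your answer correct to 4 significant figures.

1 fathom = 0.000987473 nmi.
Then 0.38843 × 0.000987473 ≈ 0.0003836 nmi.

0.0003836 nmi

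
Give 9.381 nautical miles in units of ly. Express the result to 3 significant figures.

1 nmi = 1.95757e-13 light-years.
So 9.381 × 1.95757e-13 ≈ 1.84e-12 ly.

1.84e-12 ly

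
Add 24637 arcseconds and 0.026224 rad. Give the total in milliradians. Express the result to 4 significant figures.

145.7 mrad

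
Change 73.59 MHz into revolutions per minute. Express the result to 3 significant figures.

4.42 × 10^9 rpm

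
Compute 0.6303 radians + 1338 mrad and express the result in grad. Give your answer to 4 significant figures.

0.6303 rad = 40.1261 grad and 1338 mrad = 85.1797 grad.
40.1261 + 85.1797 ≈ 125.3 grad.

125.3 grad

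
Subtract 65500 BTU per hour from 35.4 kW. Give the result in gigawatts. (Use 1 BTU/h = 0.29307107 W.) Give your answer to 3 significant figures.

1.62e-5 GW

35.4 kW = 3.54000e-5 GW and 65500 BTU/h = 1.91962e-5 GW.
3.54000e-5 − 1.91962e-5 ≈ 1.62e-5 GW.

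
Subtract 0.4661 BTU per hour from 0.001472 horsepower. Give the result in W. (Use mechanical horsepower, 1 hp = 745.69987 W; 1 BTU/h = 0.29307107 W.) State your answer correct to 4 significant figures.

0.9611 W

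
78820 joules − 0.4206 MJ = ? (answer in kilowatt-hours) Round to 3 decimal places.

78820 J = 0.0218944 kWh and 0.4206 MJ = 0.116833 kWh.
0.0218944 − 0.116833 ≈ -0.095 kWh.

-0.095 kilowatt-hours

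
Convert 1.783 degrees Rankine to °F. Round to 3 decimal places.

-457.887 °F

°R = °F + 459.67.
Applying the formula gives -457.887 °F.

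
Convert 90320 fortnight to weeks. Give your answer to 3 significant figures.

1 fortnight = 2.00000 weeks.
Then 90320 × 2.00000 ≈ 181000 wk.

181000 wk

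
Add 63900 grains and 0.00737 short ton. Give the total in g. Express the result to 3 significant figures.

10800 g

63900 gr = 4140.65 g and 0.00737 short ton = 6685.95 g.
4140.65 + 6685.95 ≈ 10800 g.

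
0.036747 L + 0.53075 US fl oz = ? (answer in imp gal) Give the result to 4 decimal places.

0.0115 imperial gallons

0.036747 L = 0.00808321 imp gal and 0.53075 US fl oz = 0.00345267 imp gal.
0.00808321 + 0.00345267 ≈ 0.0115 imp gal.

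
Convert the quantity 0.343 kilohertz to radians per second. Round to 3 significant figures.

1 kilohertz = 6283.19 radians per second.
0.343 × 6283.19 ≈ 2160 rad/s.

2160 radians per second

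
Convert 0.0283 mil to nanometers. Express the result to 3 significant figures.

1 mil = 25400.0 nm.
So 0.0283 × 25400.0 ≈ 719 nm.

719 nm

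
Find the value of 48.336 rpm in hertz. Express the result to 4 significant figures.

1 rpm = 0.0166667 Hz.
Then 48.336 × 0.0166667 ≈ 0.8056 Hz.

0.8056 hertz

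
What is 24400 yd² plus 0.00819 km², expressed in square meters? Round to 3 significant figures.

28600 m²

24400 yd² = 20401.5 m² and 0.00819 km² = 8190.00 m².
20401.5 + 8190.00 ≈ 28600 m².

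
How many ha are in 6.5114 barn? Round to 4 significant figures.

1 barn = 1.00000e-32 ha.
Thus 6.5114 × 1.00000e-32 ≈ 6.511e-32 ha.

6.511e-32 ha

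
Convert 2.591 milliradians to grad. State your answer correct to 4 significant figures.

0.1649 gradians

1 milliradian = 0.0636620 grad.
Thus 2.591 × 0.0636620 ≈ 0.1649 grad.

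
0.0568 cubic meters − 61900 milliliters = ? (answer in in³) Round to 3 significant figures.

-311 cubic inches

0.0568 m³ = 3466.15 in³ and 61900 mL = 3777.37 in³.
3466.15 − 3777.37 ≈ -311 in³.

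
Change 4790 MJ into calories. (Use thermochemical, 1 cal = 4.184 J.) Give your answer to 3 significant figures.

1 MJ = 239006 calories.
4790 × 239006 ≈ 1.14 × 10^9 cal.

1.14 × 10^9 cal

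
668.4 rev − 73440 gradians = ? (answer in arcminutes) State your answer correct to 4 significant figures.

1.047 × 10^7 arcmin

668.4 rev = 1.44374 × 10^7 arcmin and 73440 grad = 3.96576 × 10^6 arcmin.
1.44374 × 10^7 − 3.96576 × 10^6 ≈ 1.047 × 10^7 arcmin.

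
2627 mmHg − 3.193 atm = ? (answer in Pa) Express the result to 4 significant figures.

2627 mmHg = 350238 Pa and 3.193 atm = 323531 Pa.
350238 − 323531 ≈ 26710 Pa.

26710 pascals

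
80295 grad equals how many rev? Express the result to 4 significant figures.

200.7 rev

1 gradian = 0.00250000 revolutions.
So 80295 × 0.00250000 ≈ 200.7 rev.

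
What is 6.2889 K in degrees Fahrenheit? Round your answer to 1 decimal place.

K = (°F + 459.67) × 5/9.
Applying the formula gives -448.3 °F.

-448.3 degrees Fahrenheit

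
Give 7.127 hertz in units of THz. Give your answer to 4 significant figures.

7.127 × 10^-12 terahertz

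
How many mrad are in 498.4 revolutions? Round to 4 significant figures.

1 rev = 6283.19 mrad.
498.4 × 6283.19 ≈ 3.132 × 10^6 mrad.

3.132 × 10^6 milliradians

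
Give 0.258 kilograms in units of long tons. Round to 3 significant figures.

0.000254 long ton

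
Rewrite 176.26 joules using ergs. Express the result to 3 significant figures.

1.76 × 10^9 ergs

1 joule = 1.00000 × 10^7 erg.
176.26 × 1.00000 × 10^7 ≈ 1.76 × 10^9 erg.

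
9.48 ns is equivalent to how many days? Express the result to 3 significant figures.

1.10 × 10^-13 days

1 nanosecond = 1.15741 × 10^-14 days.
Thus 9.48 × 1.15741 × 10^-14 ≈ 1.10 × 10^-13 d.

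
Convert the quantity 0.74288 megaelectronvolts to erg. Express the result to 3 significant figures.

1 megaelectronvolt = 1.60218e-6 erg.
Then 0.74288 × 1.60218e-6 ≈ 1.19e-6 erg.

1.19e-6 erg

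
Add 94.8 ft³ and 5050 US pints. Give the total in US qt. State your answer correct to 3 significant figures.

94.8 ft³ = 2836.61 US qt and 5050 US pt = 2525.00 US qt.
2836.61 + 2525.00 ≈ 5360 US qt.

5360 US qt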